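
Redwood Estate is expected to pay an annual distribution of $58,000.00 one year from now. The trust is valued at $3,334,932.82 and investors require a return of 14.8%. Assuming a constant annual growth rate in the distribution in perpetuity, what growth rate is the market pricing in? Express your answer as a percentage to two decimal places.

P = D₁/(r−g) ⇒ g = r − D₁/P = 0.148 − $58,000.00/$3,334,932.82 = 0.130608

13.06%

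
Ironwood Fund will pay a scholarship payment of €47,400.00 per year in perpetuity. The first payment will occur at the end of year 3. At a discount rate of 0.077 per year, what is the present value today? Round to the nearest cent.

Value at end of year 2: C / r = €47,400.00 / 0.077 = €615,584.4156
Discount to today: PV = €615,584.4156 / (1 + 0.077)^2 = €615,584.4156 / 1.159929 = €530,708.70

€530708.70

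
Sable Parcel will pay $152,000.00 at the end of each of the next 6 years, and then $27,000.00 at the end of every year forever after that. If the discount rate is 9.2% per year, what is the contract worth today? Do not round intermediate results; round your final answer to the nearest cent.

PV of 6-year annuity: $152,000.00 × [1 − (1+0.092)^−6] / 0.092 = 677812.82796
Perpetuity value at year 6: $27,000.00 / 0.092 = 293478.26087
PV of perpetuity: 293478.26087 / (1+0.092)^6 = 173077.29801
Total PV = 677812.82796 + 173077.29801 = 850890.12597

$850890.13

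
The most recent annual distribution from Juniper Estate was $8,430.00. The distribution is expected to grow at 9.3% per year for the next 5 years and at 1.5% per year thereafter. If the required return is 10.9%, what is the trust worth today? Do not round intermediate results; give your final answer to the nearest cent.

D_1 = 9213.99000
D_2 = 10070.89107
D_3 = 11007.48394
D_4 = 12031.17995
D_5 = 13150.07968
Terminal value at year 5: TV = D_5×(1+g_2)/(r−g_2) = 13347.33088/0.094 = 141992.88166
P_0 = D_1/(1+r)^1 + D_2/(1+r)^2 + D_3/(1+r)^3 + D_4/(1+r)^4 + D_5/(1+r)^5 + TV/(1+r)^5
    = 8308.37692 + 8188.50854 + 8070.36955 + 7953.93500 + 7839.18031 + 84646.46820 = 125006.83852

$125006.84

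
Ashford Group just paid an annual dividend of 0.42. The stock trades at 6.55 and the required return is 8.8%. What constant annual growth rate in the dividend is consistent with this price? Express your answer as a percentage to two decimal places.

P = D₀(1+g)/(r−g) ⇒ P(r−g) = D₀(1+g) ⇒ g(P+D₀) = P·r − D₀
g = (P·r − D₀)/(P + D₀) = (6.55×0.088 − 0.42) / (6.55 + 0.42) = 0.022439

2.24%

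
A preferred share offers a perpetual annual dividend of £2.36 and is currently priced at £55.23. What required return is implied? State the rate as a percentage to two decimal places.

4.27%

P = C/r ⇒ r = C/P = £2.36/£55.23 = 0.042730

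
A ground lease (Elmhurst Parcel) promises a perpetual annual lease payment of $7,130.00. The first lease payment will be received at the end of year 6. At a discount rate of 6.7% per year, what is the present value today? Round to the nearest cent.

Value at end of year 5: C / r = $7,130.00 / 0.067 = $106,417.9104
Discount to today: PV = $106,417.9104 / (1 + 0.067)^5 = $106,417.9104 / 1.383000 = $76,947.17

$76947.17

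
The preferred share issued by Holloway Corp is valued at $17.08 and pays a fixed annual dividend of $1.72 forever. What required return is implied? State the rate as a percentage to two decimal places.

P = C/r ⇒ r = C/P = $1.72/$17.08 = 0.100703

10.07%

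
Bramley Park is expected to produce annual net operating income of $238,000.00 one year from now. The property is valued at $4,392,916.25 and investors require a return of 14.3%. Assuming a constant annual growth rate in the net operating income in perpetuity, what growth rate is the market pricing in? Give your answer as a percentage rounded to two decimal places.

P = D₁/(r−g) ⇒ g = r − D₁/P = 0.143 − $238,000.00/$4,392,916.25 = 0.088822

8.88%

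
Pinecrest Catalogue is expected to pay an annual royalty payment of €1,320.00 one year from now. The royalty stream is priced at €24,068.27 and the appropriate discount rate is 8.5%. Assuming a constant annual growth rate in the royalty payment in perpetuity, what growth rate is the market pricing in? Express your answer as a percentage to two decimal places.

3.02%

P = D₁/(r−g) ⇒ g = r − D₁/P = 0.085 − €1,320.00/€24,068.27 = 0.030156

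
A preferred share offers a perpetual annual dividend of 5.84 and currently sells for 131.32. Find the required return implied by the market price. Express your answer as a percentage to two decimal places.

4.45%

P = C/r ⇒ r = C/P = 5.84/131.32 = 0.044472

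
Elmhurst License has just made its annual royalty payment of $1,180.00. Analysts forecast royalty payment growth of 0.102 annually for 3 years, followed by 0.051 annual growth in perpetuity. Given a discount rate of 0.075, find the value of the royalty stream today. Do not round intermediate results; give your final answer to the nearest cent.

D_1 = 1300.36000
D_2 = 1432.99672
D_3 = 1579.16239
Terminal value at year 3: TV = D_3×(1+g_2)/(r−g_2) = 1659.69967/0.024 = 69154.15280
P_0 = D_1/(1+r)^1 + D_2/(1+r)^2 + D_3/(1+r)^3 + TV/(1+r)^3
    = 1209.63721 + 1240.01880 + 1271.16345 + 55666.36622 = 59387.18568

$59387.19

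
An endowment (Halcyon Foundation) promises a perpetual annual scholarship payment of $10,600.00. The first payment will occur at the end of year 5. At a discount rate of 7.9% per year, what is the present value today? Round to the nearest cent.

$98990.38

Value at end of year 4: C / r = $10,600.00 / 0.079 = $134,177.2152
Discount to today: PV = $134,177.2152 / (1 + 0.079)^4 = $134,177.2152 / 1.355457 = $98,990.38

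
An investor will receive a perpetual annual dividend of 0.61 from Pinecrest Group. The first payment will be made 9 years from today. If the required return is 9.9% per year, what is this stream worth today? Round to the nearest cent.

Value at end of year 8: C / r = 0.61 / 0.099 = 6.1616
Discount to today: PV = 6.1616 / (1 + 0.099)^8 = 6.1616 / 2.128049 = 2.90

2.90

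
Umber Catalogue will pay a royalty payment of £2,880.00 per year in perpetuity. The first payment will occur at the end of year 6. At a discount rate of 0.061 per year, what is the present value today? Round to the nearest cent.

Value at end of year 5: C / r = £2,880.00 / 0.061 = £47,213.1148
Discount to today: PV = £47,213.1148 / (1 + 0.061)^5 = £47,213.1148 / 1.344550 = £35,114.44

£35114.44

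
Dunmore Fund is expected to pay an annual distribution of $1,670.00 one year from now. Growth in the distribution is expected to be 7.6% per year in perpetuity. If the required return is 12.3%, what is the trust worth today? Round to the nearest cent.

$35531.91

Growing perpetuity: P = D₁ / (r − g) = $1,670.0000 / (0.123 − 0.076) = $35,531.91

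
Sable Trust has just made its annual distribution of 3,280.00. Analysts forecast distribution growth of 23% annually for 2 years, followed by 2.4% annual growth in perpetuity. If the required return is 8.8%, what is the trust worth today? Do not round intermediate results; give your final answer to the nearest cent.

74972.91

D_1 = 4034.40000
D_2 = 4962.31200
Terminal value at year 2: TV = D_2×(1+g_2)/(r−g_2) = 5081.40749/0.064 = 79396.99200
P_0 = D_1/(1+r)^1 + D_2/(1+r)^2 + TV/(1+r)^2
    = 3708.08824 + 4192.04828 + 67072.77249 = 74972.90901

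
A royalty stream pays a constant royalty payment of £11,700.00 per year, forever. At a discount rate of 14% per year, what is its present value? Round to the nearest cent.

Level perpetuity: PV = C / r = £11,700.00 / 0.14 = £83,571.43

£83571.43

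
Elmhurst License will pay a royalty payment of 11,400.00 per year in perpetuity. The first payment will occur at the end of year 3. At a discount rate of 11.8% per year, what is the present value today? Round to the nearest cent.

Value at end of year 2: C / r = 11,400.00 / 0.118 = 96,610.1695
Discount to today: PV = 96,610.1695 / (1 + 0.118)^2 = 96,610.1695 / 1.249924 = 77,292.83

77292.83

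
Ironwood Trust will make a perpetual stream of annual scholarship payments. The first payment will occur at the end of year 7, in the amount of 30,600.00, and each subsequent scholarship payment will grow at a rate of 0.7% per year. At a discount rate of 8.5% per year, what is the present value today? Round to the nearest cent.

240463.07

Value at end of year 6: C₁ / (r − g) = 30,600.00 / (0.085 − 0.007) = 392,307.6923
Discount to today: PV = 392,307.6923 / (1 + 0.085)^6 = 392,307.6923 / 1.631468 = 240,463.07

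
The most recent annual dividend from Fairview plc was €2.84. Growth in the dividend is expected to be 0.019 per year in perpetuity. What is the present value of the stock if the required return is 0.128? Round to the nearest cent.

D₁ = D₀ × (1 + g) = €2.84 × 1.019 = €2.8940
Growing perpetuity: P = D₁ / (r − g) = €2.8940 / (0.128 − 0.019) = €26.55

€26.55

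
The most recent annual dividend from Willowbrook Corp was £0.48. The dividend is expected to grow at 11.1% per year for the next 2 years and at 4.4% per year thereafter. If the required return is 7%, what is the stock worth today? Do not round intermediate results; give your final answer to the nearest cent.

£21.80

D_1 = 0.53328
D_2 = 0.59247
Terminal value at year 2: TV = D_2×(1+g_2)/(r−g_2) = 0.61854/0.026 = 23.79011
P_0 = D_1/(1+r)^1 + D_2/(1+r)^2 + TV/(1+r)^2
    = 0.49839 + 0.51749 + 20.77921 = 21.79509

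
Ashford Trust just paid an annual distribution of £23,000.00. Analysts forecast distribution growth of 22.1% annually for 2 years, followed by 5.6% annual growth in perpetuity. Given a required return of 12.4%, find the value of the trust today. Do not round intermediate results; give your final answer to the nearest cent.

D_1 = 28083.00000
D_2 = 34289.34300
Terminal value at year 2: TV = D_2×(1+g_2)/(r−g_2) = 36209.54621/0.068 = 532493.32659
P_0 = D_1/(1+r)^1 + D_2/(1+r)^2 + TV/(1+r)^2
    = 24984.87544 + 27141.04352 + 421484.44057 = 473610.35954

£473610.36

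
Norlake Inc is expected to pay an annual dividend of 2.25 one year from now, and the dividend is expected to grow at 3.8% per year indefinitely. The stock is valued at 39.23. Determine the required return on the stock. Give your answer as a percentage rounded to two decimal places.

P = D₁/(r − g) ⇒ r = D₁/P + g = 2.2500/39.23 + 0.038 = 0.057354 + 0.038 = 0.095354

9.54%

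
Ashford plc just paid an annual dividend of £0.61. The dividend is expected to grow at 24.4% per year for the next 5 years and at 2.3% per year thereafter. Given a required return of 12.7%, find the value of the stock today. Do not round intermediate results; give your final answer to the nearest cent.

£13.97

D_1 = 0.75884
D_2 = 0.94400
D_3 = 1.17433
D_4 = 1.46087
D_5 = 1.81732
Terminal value at year 5: TV = D_5×(1+g_2)/(r−g_2) = 1.85912/0.104 = 17.87615
P_0 = D_1/(1+r)^1 + D_2/(1+r)^2 + D_3/(1+r)^3 + D_4/(1+r)^4 + D_5/(1+r)^5 + TV/(1+r)^5
    = 0.67333 + 0.74323 + 0.82039 + 0.90556 + 0.99957 + 9.83228 = 13.97435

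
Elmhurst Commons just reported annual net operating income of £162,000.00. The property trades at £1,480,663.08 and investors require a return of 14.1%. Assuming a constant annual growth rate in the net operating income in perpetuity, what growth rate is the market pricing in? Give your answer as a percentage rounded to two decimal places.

2.85%

P = D₀(1+g)/(r−g) ⇒ P(r−g) = D₀(1+g) ⇒ g(P+D₀) = P·r − D₀
g = (P·r − D₀)/(P + D₀) = (£1,480,663.08×0.141 − £162,000.00) / (£1,480,663.08 + £162,000.00) = 0.028474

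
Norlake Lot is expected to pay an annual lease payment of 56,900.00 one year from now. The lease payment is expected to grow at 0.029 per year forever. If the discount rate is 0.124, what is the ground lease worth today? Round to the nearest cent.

598947.37

Growing perpetuity: P = D₁ / (r − g) = 56,900.0000 / (0.124 − 0.029) = 598,947.37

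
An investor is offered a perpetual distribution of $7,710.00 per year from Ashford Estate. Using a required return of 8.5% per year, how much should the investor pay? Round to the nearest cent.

$90705.88

Level perpetuity: PV = C / r = $7,710.00 / 0.085 = $90,705.88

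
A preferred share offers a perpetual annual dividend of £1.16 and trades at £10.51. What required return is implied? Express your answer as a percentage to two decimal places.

P = C/r ⇒ r = C/P = £1.16/£10.51 = 0.110371

11.04%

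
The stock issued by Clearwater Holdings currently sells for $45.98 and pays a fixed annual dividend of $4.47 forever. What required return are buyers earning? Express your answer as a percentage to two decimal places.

9.72%

P = C/r ⇒ r = C/P = $4.47/$45.98 = 0.097216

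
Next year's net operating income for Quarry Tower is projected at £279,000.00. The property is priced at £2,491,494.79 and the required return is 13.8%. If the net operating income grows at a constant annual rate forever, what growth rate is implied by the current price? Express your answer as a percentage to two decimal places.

2.60%

P = D₁/(r−g) ⇒ g = r − D₁/P = 0.138 − £279,000.00/£2,491,494.79 = 0.026019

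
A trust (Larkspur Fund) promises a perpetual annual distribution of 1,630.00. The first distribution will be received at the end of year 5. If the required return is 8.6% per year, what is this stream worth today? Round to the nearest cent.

Value at end of year 4: C / r = 1,630.00 / 0.086 = 18,953.4884
Discount to today: PV = 18,953.4884 / (1 + 0.086)^4 = 18,953.4884 / 1.390975 = 13,626.05

13626.05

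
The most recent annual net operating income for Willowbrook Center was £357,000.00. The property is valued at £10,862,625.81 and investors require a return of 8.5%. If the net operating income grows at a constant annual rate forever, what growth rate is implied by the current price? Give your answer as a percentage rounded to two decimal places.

P = D₀(1+g)/(r−g) ⇒ P(r−g) = D₀(1+g) ⇒ g(P+D₀) = P·r − D₀
g = (P·r − D₀)/(P + D₀) = (£10,862,625.81×0.085 − £357,000.00) / (£10,862,625.81 + £357,000.00) = 0.050476

5.05%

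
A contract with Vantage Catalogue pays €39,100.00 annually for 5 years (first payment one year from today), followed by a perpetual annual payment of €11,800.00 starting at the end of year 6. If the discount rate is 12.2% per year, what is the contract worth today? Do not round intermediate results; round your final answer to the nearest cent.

€194646.06

PV of 5-year annuity: €39,100.00 × [1 − (1+0.122)^−5] / 0.122 = 140251.19594
Perpetuity value at year 5: €11,800.00 / 0.122 = 96721.31148
PV of perpetuity: 96721.31148 / (1+0.122)^5 = 54394.86360
Total PV = 140251.19594 + 54394.86360 = 194646.05953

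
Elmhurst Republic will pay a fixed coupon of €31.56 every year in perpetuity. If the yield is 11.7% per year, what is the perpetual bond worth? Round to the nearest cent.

€269.74

Level perpetuity: PV = C / r = €31.56 / 0.117 = €269.74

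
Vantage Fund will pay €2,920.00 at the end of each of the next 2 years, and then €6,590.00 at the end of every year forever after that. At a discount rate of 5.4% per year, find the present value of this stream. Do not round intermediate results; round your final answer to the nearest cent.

PV of 2-year annuity: €2,920.00 × [1 − (1+0.054)^−2] / 0.054 = 5398.86004
Perpetuity value at year 2: €6,590.00 / 0.054 = 122037.03704
PV of perpetuity: 122037.03704 / (1+0.054)^2 = 109852.62345
Total PV = 5398.86004 + 109852.62345 = 115251.48349

€115251.48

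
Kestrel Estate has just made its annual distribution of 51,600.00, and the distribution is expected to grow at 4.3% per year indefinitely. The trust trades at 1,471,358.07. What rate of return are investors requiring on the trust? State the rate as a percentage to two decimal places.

7.96%

D₁ = 51,600.00 × 1.043 = 53,818.8000
P = D₁/(r − g) ⇒ r = D₁/P + g = 53,818.8000/1,471,358.07 + 0.043 = 0.036578 + 0.043 = 0.079578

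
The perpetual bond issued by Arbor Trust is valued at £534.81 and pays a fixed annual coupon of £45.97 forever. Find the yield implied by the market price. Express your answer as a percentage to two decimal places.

8.60%

P = C/r ⇒ r = C/P = £45.97/£534.81 = 0.085956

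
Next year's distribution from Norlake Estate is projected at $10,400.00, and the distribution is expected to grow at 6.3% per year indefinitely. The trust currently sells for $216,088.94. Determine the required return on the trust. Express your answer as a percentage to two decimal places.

11.11%

P = D₁/(r − g) ⇒ r = D₁/P + g = $10,400.0000/$216,088.94 + 0.063 = 0.048128 + 0.063 = 0.111128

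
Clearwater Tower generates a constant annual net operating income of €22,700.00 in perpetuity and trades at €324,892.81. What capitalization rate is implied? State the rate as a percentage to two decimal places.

P = C/r ⇒ r = C/P = €22,700.00/€324,892.81 = 0.069869

6.99%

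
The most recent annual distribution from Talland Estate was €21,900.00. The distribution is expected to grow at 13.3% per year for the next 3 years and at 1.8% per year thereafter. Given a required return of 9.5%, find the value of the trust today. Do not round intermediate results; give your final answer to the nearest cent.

D_1 = 24812.70000
D_2 = 28112.78910
D_3 = 31851.79005
Terminal value at year 3: TV = D_3×(1+g_2)/(r−g_2) = 32425.12227/0.077 = 421105.48404
P_0 = D_1/(1+r)^1 + D_2/(1+r)^2 + D_3/(1+r)^3 + TV/(1+r)^3
    = 22660.00000 + 23446.37443 + 24260.03856 + 320736.61375 = 391103.02674

€391103.03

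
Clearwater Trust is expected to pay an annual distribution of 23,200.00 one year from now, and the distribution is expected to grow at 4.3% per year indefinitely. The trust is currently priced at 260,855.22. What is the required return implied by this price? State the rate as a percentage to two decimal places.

P = D₁/(r − g) ⇒ r = D₁/P + g = 23,200.0000/260,855.22 + 0.043 = 0.088938 + 0.043 = 0.131938

13.19%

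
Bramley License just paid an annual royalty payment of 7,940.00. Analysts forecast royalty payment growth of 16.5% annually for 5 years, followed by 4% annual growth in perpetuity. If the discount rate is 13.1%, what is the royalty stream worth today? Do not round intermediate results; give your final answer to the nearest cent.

148654.61

D_1 = 9250.10000
D_2 = 10776.36650
D_3 = 12554.46697
D_4 = 14625.95402
D_5 = 17039.23644
Terminal value at year 5: TV = D_5×(1+g_2)/(r−g_2) = 17720.80589/0.091 = 194734.13071
P_0 = D_1/(1+r)^1 + D_2/(1+r)^2 + D_3/(1+r)^3 + D_4/(1+r)^4 + D_5/(1+r)^5 + TV/(1+r)^5
    = 8178.69142 + 8424.55836 + 8677.81653 + 8938.68811 + 9207.40199 + 105227.45131 = 148654.60773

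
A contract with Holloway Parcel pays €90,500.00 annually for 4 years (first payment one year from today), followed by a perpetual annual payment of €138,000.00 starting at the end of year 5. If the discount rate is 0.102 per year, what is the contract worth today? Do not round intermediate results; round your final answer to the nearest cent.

€1203022.13

PV of 4-year annuity: €90,500.00 × [1 − (1+0.102)^−4] / 0.102 = 285635.22881
Perpetuity value at year 4: €138,000.00 / 0.102 = 1352941.17647
PV of perpetuity: 1352941.17647 / (1+0.102)^4 = 917386.90491
Total PV = 285635.22881 + 917386.90491 = 1203022.13372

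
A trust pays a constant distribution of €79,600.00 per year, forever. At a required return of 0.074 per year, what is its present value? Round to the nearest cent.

Level perpetuity: PV = C / r = €79,600.00 / 0.074 = €1,075,675.68

€1075675.68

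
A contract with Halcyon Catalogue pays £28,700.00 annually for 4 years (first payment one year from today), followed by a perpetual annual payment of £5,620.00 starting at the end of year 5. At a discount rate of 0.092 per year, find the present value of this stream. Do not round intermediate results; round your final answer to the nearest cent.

PV of 4-year annuity: £28,700.00 × [1 − (1+0.092)^−4] / 0.092 = 92573.24650
Perpetuity value at year 4: £5,620.00 / 0.092 = 61086.95652
PV of perpetuity: 61086.95652 / (1+0.092)^4 = 42959.37306
Total PV = 92573.24650 + 42959.37306 = 135532.61956

£135532.62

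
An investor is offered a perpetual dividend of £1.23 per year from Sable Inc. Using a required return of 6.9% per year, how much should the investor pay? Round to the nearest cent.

Level perpetuity: PV = C / r = £1.23 / 0.069 = £17.83

£17.83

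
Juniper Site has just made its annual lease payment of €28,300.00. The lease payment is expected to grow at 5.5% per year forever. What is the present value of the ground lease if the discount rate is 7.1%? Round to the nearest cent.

D₁ = D₀ × (1 + g) = €28,300.00 × 1.055 = €29,856.5000
Growing perpetuity: P = D₁ / (r − g) = €29,856.5000 / (0.071 − 0.055) = €1,866,031.25

€1866031.25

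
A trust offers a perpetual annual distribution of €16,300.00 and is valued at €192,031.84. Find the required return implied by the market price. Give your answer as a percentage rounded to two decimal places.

P = C/r ⇒ r = C/P = €16,300.00/€192,031.84 = 0.084882

8.49%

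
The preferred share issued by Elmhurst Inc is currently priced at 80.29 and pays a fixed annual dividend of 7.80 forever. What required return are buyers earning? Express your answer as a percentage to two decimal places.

9.71%

P = C/r ⇒ r = C/P = 7.80/80.29 = 0.097148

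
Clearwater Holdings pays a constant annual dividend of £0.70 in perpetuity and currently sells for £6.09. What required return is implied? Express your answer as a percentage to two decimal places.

P = C/r ⇒ r = C/P = £0.70/£6.09 = 0.114943

11.49%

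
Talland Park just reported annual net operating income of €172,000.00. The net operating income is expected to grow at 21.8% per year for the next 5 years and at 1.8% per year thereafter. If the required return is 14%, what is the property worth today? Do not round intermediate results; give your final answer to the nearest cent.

D_1 = 209496.00000
D_2 = 255166.12800
D_3 = 310792.34390
D_4 = 378545.07488
D_5 = 461067.90120
Terminal value at year 5: TV = D_5×(1+g_2)/(r−g_2) = 469367.12342/0.122 = 3847271.50344
P_0 = D_1/(1+r)^1 + D_2/(1+r)^2 + D_3/(1+r)^3 + D_4/(1+r)^4 + D_5/(1+r)^5 + TV/(1+r)^5
    = 183768.42105 + 196342.04986 + 209775.97959 + 224129.07293 + 239464.22002 + 1998152.26217 = 3051632.00563

€3051632.01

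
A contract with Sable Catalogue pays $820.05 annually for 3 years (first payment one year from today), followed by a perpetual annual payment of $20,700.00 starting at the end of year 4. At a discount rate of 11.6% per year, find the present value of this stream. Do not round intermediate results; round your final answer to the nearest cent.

$130369.86

PV of 3-year annuity: $820.05 × [1 − (1+0.116)^−3] / 0.116 = 1983.23957
Perpetuity value at year 3: $20,700.00 / 0.116 = 178448.27586
PV of perpetuity: 178448.27586 / (1+0.116)^3 = 128386.62206
Total PV = 1983.23957 + 128386.62206 = 130369.86164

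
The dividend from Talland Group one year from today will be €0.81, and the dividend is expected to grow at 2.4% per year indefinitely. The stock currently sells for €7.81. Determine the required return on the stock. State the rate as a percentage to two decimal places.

12.77%

P = D₁/(r − g) ⇒ r = D₁/P + g = €0.8100/€7.81 + 0.024 = 0.103713 + 0.024 = 0.127713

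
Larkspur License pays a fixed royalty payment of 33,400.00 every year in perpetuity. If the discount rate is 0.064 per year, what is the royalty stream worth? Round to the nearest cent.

521875.00

Level perpetuity: PV = C / r = 33,400.00 / 0.064 = 521,875.00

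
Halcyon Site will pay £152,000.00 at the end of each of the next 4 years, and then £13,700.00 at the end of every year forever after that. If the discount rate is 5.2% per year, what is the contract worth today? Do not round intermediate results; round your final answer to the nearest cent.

£751596.71

PV of 4-year annuity: £152,000.00 × [1 − (1+0.052)^−4] / 0.052 = 536489.84398
Perpetuity value at year 4: £13,700.00 / 0.052 = 263461.53846
PV of perpetuity: 263461.53846 / (1+0.052)^4 = 215106.86173
Total PV = 536489.84398 + 215106.86173 = 751596.70571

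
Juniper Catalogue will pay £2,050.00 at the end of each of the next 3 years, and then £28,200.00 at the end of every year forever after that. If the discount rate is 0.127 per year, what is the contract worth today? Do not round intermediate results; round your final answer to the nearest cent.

PV of 3-year annuity: £2,050.00 × [1 − (1+0.127)^−3] / 0.127 = 4865.12666
Perpetuity value at year 3: £28,200.00 / 0.127 = 222047.24409
PV of perpetuity: 222047.24409 / (1+0.127)^3 = 155122.08705
Total PV = 4865.12666 + 155122.08705 = 159987.21372

£159987.21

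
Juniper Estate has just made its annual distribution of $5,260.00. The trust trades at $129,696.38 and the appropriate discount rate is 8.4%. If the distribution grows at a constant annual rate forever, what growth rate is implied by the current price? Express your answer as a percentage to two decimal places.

P = D₀(1+g)/(r−g) ⇒ P(r−g) = D₀(1+g) ⇒ g(P+D₀) = P·r − D₀
g = (P·r − D₀)/(P + D₀) = ($129,696.38×0.084 − $5,260.00) / ($129,696.38 + $5,260.00) = 0.041750

4.18%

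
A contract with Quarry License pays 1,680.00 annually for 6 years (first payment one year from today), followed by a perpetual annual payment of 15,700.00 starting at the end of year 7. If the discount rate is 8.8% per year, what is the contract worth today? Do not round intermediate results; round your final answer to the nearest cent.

PV of 6-year annuity: 1,680.00 × [1 − (1+0.088)^−6] / 0.088 = 7581.49442
Perpetuity value at year 6: 15,700.00 / 0.088 = 178409.09091
PV of perpetuity: 178409.09091 / (1+0.088)^6 = 107558.22042
Total PV = 7581.49442 + 107558.22042 = 115139.71484

115139.71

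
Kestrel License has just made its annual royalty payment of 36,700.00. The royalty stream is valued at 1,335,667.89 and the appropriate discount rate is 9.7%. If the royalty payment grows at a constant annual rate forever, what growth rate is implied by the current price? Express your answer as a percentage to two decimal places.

6.77%

P = D₀(1+g)/(r−g) ⇒ P(r−g) = D₀(1+g) ⇒ g(P+D₀) = P·r − D₀
g = (P·r − D₀)/(P + D₀) = (1,335,667.89×0.097 − 36,700.00) / (1,335,667.89 + 36,700.00) = 0.067664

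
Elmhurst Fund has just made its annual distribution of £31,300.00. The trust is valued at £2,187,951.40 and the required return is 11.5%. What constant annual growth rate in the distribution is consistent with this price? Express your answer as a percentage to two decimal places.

P = D₀(1+g)/(r−g) ⇒ P(r−g) = D₀(1+g) ⇒ g(P+D₀) = P·r − D₀
g = (P·r − D₀)/(P + D₀) = (£2,187,951.40×0.115 − £31,300.00) / (£2,187,951.40 + £31,300.00) = 0.099274

9.93%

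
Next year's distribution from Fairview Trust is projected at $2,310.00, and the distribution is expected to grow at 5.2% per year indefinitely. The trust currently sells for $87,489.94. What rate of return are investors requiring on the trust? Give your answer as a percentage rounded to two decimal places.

P = D₁/(r − g) ⇒ r = D₁/P + g = $2,310.0000/$87,489.94 + 0.052 = 0.026403 + 0.052 = 0.078403

7.84%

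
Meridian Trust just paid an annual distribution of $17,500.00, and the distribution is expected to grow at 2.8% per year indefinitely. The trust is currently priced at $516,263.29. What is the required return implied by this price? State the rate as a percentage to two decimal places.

6.28%

D₁ = $17,500.00 × 1.028 = $17,990.0000
P = D₁/(r − g) ⇒ r = D₁/P + g = $17,990.0000/$516,263.29 + 0.028 = 0.034847 + 0.028 = 0.062847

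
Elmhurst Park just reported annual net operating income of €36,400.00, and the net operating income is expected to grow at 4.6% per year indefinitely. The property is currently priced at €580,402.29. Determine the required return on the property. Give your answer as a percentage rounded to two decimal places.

11.16%

D₁ = €36,400.00 × 1.046 = €38,074.4000
P = D₁/(r − g) ⇒ r = D₁/P + g = €38,074.4000/€580,402.29 + 0.046 = 0.065600 + 0.046 = 0.111600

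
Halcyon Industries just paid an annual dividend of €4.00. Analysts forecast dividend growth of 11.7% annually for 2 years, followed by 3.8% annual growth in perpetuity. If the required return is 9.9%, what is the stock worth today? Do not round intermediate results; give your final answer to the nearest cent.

D_1 = 4.46800
D_2 = 4.99076
Terminal value at year 2: TV = D_2×(1+g_2)/(r−g_2) = 5.18040/0.061 = 84.92467
P_0 = D_1/(1+r)^1 + D_2/(1+r)^2 + TV/(1+r)^2
    = 4.06551 + 4.13210 + 70.31346 = 78.51108

€78.51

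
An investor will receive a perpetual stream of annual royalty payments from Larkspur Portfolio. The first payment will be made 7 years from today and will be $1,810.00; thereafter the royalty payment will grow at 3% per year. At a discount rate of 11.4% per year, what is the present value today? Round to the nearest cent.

$11274.26

Value at end of year 6: C₁ / (r − g) = $1,810.00 / (0.114 − 0.03) = $21,547.6190
Discount to today: PV = $21,547.6190 / (1 + 0.114)^6 = $21,547.6190 / 1.911222 = $11,274.26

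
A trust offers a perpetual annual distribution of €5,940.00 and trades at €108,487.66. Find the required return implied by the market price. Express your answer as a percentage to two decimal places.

5.48%

P = C/r ⇒ r = C/P = €5,940.00/€108,487.66 = 0.054753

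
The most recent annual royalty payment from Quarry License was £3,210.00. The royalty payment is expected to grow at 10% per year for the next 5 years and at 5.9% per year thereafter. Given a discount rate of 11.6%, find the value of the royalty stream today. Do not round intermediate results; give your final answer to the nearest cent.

£70856.84

D_1 = 3531.00000
D_2 = 3884.10000
D_3 = 4272.51000
D_4 = 4699.76100
D_5 = 5169.73710
Terminal value at year 5: TV = D_5×(1+g_2)/(r−g_2) = 5474.75159/0.057 = 96048.27349
P_0 = D_1/(1+r)^1 + D_2/(1+r)^2 + D_3/(1+r)^3 + D_4/(1+r)^4 + D_5/(1+r)^5 + TV/(1+r)^5
    = 3163.97849 + 3118.61680 + 3073.90544 + 3029.83511 + 2986.39662 + 55484.10560 = 70856.83807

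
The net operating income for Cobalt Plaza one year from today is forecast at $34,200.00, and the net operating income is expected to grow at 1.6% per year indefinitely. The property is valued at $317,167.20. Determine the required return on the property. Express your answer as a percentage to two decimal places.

12.38%

P = D₁/(r − g) ⇒ r = D₁/P + g = $34,200.0000/$317,167.20 + 0.016 = 0.107830 + 0.016 = 0.123830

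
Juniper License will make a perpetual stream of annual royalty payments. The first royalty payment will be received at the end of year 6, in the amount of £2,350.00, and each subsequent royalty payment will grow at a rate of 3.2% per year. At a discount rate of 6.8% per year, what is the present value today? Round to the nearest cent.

£46979.58

Value at end of year 5: C₁ / (r − g) = £2,350.00 / (0.068 − 0.032) = £65,277.7778
Discount to today: PV = £65,277.7778 / (1 + 0.068)^5 = £65,277.7778 / 1.389493 = £46,979.58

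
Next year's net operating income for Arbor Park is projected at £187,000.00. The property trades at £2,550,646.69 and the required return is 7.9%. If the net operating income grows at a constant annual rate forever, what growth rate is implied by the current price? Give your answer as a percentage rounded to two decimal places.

P = D₁/(r−g) ⇒ g = r − D₁/P = 0.079 − £187,000.00/£2,550,646.69 = 0.005685

0.57%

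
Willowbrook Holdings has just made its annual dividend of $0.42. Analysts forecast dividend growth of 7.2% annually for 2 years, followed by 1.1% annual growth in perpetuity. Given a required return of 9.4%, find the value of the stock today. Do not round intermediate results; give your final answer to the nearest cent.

D_1 = 0.45024
D_2 = 0.48266
Terminal value at year 2: TV = D_2×(1+g_2)/(r−g_2) = 0.48797/0.083 = 5.87911
P_0 = D_1/(1+r)^1 + D_2/(1+r)^2 + TV/(1+r)^2
    = 0.41155 + 0.40328 + 4.91221 = 5.72705

$5.73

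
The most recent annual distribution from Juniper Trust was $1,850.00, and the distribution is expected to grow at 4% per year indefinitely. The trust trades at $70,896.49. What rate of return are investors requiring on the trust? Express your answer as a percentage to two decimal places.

6.71%

D₁ = $1,850.00 × 1.04 = $1,924.0000
P = D₁/(r − g) ⇒ r = D₁/P + g = $1,924.0000/$70,896.49 + 0.04 = 0.027138 + 0.04 = 0.067138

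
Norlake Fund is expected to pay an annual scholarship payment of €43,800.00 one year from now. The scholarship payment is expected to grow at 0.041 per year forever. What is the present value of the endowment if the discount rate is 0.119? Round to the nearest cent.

€561538.46

Growing perpetuity: P = D₁ / (r − g) = €43,800.0000 / (0.119 − 0.041) = €561,538.46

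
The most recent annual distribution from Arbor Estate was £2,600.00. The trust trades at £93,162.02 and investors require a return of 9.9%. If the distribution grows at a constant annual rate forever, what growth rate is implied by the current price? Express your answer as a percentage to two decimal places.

P = D₀(1+g)/(r−g) ⇒ P(r−g) = D₀(1+g) ⇒ g(P+D₀) = P·r − D₀
g = (P·r − D₀)/(P + D₀) = (£93,162.02×0.099 − £2,600.00) / (£93,162.02 + £2,600.00) = 0.069161

6.92%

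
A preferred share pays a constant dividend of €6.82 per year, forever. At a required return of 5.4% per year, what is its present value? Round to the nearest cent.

Level perpetuity: PV = C / r = €6.82 / 0.054 = €126.30

€126.30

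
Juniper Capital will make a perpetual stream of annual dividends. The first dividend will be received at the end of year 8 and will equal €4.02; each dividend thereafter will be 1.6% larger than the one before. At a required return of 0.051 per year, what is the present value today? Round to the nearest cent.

Value at end of year 7: C₁ / (r − g) = €4.02 / (0.051 − 0.016) = €114.8571
Discount to today: PV = €114.8571 / (1 + 0.051)^7 = €114.8571 / 1.416508 = €81.08

€81.08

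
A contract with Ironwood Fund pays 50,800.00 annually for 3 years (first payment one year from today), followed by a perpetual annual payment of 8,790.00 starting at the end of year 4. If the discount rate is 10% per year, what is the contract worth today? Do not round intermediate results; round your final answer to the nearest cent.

192372.65

PV of 3-year annuity: 50,800.00 × [1 − (1+0.1)^−3] / 0.1 = 126332.08114
Perpetuity value at year 3: 8,790.00 / 0.1 = 87900.00000
PV of perpetuity: 87900.00000 / (1+0.1)^3 = 66040.57100
Total PV = 126332.08114 + 66040.57100 = 192372.65214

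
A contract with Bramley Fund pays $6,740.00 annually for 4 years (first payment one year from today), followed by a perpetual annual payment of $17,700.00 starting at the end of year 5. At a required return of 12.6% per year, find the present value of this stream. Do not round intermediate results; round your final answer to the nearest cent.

$107603.17

PV of 4-year annuity: $6,740.00 × [1 − (1+0.126)^−4] / 0.126 = 20215.70539
Perpetuity value at year 4: $17,700.00 / 0.126 = 140476.19048
PV of perpetuity: 140476.19048 / (1+0.126)^4 = 87387.46862
Total PV = 20215.70539 + 87387.46862 = 107603.17400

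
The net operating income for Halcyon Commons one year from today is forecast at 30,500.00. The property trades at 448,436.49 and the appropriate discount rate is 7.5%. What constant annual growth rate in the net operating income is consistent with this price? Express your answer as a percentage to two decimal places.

0.70%

P = D₁/(r−g) ⇒ g = r − D₁/P = 0.075 − 30,500.00/448,436.49 = 0.006986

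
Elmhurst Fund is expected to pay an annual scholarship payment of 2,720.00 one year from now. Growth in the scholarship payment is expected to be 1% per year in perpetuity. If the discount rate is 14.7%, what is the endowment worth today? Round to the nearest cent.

19854.01

Growing perpetuity: P = D₁ / (r − g) = 2,720.0000 / (0.147 − 0.01) = 19,854.01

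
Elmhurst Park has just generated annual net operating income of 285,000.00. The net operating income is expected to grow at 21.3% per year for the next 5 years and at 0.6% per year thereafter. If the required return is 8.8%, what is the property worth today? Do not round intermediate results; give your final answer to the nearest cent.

8020840.51

D_1 = 345705.00000
D_2 = 419340.16500
D_3 = 508659.62014
D_4 = 617004.11924
D_5 = 748425.99663
Terminal value at year 5: TV = D_5×(1+g_2)/(r−g_2) = 752916.55261/0.082 = 9181909.17821
P_0 = D_1/(1+r)^1 + D_2/(1+r)^2 + D_3/(1+r)^3 + D_4/(1+r)^4 + D_5/(1+r)^5 + TV/(1+r)^5
    = 317743.56618 + 354249.03104 + 394948.59803 + 440324.12629 + 490912.83565 + 6022662.34961 = 8020840.50680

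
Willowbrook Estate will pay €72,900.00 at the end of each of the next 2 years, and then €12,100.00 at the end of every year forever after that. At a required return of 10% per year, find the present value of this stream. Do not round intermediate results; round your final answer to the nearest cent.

PV of 2-year annuity: €72,900.00 × [1 − (1+0.1)^−2] / 0.1 = 126520.66116
Perpetuity value at year 2: €12,100.00 / 0.1 = 121000.00000
PV of perpetuity: 121000.00000 / (1+0.1)^2 = 100000.00000
Total PV = 126520.66116 + 100000.00000 = 226520.66116

€226520.66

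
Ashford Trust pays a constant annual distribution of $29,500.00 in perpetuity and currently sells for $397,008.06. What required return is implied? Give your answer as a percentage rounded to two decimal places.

7.43%

P = C/r ⇒ r = C/P = $29,500.00/$397,008.06 = 0.074306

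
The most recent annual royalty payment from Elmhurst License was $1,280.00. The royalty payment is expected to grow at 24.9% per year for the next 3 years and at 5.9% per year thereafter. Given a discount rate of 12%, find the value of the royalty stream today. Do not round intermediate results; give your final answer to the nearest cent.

D_1 = 1598.72000
D_2 = 1996.80128
D_3 = 2494.00480
Terminal value at year 3: TV = D_3×(1+g_2)/(r−g_2) = 2641.15108/0.061 = 43297.55872
P_0 = D_1/(1+r)^1 + D_2/(1+r)^2 + D_3/(1+r)^3 + TV/(1+r)^3
    = 1427.42857 + 1591.83776 + 1775.18335 + 30818.34707 = 35612.79675

$35612.80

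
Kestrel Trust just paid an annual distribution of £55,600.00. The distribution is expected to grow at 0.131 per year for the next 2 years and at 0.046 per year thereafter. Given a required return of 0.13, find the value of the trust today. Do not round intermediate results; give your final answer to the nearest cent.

£804925.98

D_1 = 62883.60000
D_2 = 71121.35160
Terminal value at year 2: TV = D_2×(1+g_2)/(r−g_2) = 74392.93377/0.084 = 885630.16397
P_0 = D_1/(1+r)^1 + D_2/(1+r)^2 + TV/(1+r)^2
    = 55649.20354 + 55698.45062 + 693578.32561 = 804925.97977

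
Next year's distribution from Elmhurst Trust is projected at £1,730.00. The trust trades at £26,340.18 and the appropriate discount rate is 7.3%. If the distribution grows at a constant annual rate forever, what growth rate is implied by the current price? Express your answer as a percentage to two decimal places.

0.73%

P = D₁/(r−g) ⇒ g = r − D₁/P = 0.073 − £1,730.00/£26,340.18 = 0.007321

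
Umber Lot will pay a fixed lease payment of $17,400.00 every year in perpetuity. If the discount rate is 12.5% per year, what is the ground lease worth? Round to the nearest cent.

Level perpetuity: PV = C / r = $17,400.00 / 0.125 = $139,200.00

$139200.00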